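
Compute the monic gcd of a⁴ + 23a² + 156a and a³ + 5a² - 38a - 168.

a + 4

By polynomial division,
  a⁴ + 23a² + 156a = (a - 5)(a³ + 5a² - 38a - 168) + (86a² + 134a - 840)
  a³ + 5a² - 38a - 168 = ((1/86)a + 74/1849)(86a² + 134a - 840) + (-(62118/1849)a - 248472/1849)
  86a² + 134a - 840 = (-(79507/31059)a + 9245/1479)(-(62118/1849)a - 248472/1849) + (0)
Last nonzero remainder: -(62118/1849)a - 248472/1849. Dividing through by -62118/1849 gives the monic gcd a + 4.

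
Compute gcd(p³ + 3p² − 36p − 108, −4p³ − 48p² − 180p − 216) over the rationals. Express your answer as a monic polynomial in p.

Euclidean algorithm in ℚ[p]:
  p³ + 3p² − 36p − 108 = (−1/4)(−4p³ − 48p² − 180p − 216) + (−9p² − 81p − 162)
  −4p³ − 48p² − 180p − 216 = ((4/9)p + 4/3)(−9p² − 81p − 162) + (0)
Last nonzero remainder: −9p² − 81p − 162. Dividing through by −9 gives the monic gcd p² + 9p + 18.

p² + 9p + 18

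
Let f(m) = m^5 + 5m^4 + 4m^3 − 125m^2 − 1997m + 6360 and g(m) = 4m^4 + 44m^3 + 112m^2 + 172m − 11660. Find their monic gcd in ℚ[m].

m^3 + 28m − 265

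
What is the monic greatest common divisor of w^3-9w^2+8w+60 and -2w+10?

Euclidean algorithm in ℚ[w]:
  w^3-9w^2+8w+60 = (-(1/2)w^2+2w+6)(-2w+10) + (0)
Last nonzero remainder: -2w+10. Dividing through by -2 gives the monic gcd w-5.

w-5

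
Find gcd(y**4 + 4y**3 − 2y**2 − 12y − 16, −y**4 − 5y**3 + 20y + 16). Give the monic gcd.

Euclidean algorithm in ℚ[y]:
  y**4 + 4y**3 − 2y**2 − 12y − 16 = (−1)(−y**4 − 5y**3 + 20y + 16) + (−y**3 − 2y**2 + 8y)
  −y**4 − 5y**3 + 20y + 16 = (y + 3)(−y**3 − 2y**2 + 8y) + (−2y**2 − 4y + 16)
  −y**3 − 2y**2 + 8y = ((1/2)y)(−2y**2 − 4y + 16) + (0)
Last nonzero remainder: −2y**2 − 4y + 16. Dividing through by −2 gives the monic gcd y**2 + 2y − 8.

y**2 + 2y − 8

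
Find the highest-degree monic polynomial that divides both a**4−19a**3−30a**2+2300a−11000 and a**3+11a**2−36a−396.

Repeated division with remainder:
  a**4−19a**3−30a**2+2300a−11000 = (a−30)(a**3+11a**2−36a−396) + (336a**2+1616a−22880)
  a**3+11a**2−36a−396 = ((1/336)a+65/3528)(336a**2+1616a−22880) + ((1024/441)a+11264/441)
  336a**2+1616a−22880 = ((9261/64)a−28665/32)((1024/441)a+11264/441) + (0)
Last nonzero remainder: (1024/441)a+11264/441. Dividing through by 1024/441 gives the monic gcd a+11.

a+11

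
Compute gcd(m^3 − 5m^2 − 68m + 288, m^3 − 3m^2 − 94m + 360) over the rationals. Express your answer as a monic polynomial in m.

m^2 − 13m + 36

Euclidean algorithm in ℚ[m]:
  m^3 − 5m^2 − 68m + 288 = (m^3 − 3m^2 − 94m + 360) + (−2m^2 + 26m − 72)
  m^3 − 3m^2 − 94m + 360 = (−(1/2)m − 5)(−2m^2 + 26m − 72) + (0)
Last nonzero remainder: −2m^2 + 26m − 72. Dividing through by −2 gives the monic gcd m^2 − 13m + 36.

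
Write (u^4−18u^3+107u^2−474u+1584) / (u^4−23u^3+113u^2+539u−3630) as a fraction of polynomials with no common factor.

(u^2−u+24)/(u^2−6u−55)

Repeated division with remainder:
  u^4−18u^3+107u^2−474u+1584 = (u^4−23u^3+113u^2+539u−3630) + (5u^3−6u^2−1013u+5214)
  u^4−23u^3+113u^2+539u−3630 = ((1/5)u−109/25)(5u^3−6u^2−1013u+5214) + ((7236/25)u^2−(123012/25)u+477576/25)
  5u^3−6u^2−1013u+5214 = ((125/7236)u+1975/7236)((7236/25)u^2−(123012/25)u+477576/25) + (0)
Last nonzero remainder: (7236/25)u^2−(123012/25)u+477576/25. Dividing through by 7236/25 gives the monic gcd u^2−17u+66.
Cancel u^2−17u+66 from numerator and denominator to get the reduced form.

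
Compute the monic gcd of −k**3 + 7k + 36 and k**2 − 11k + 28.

k − 4

Euclidean algorithm in ℚ[k]:
  −k**3 + 7k + 36 = (−k − 11)(k**2 − 11k + 28) + (−86k + 344)
  k**2 − 11k + 28 = (−(1/86)k + 7/86)(−86k + 344) + (0)
Last nonzero remainder: −86k + 344. Dividing through by −86 gives the monic gcd k − 4.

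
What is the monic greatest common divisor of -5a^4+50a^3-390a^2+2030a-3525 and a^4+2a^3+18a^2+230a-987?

a^3-5a^2+53a-141

Apply the Euclidean algorithm:
  -5a^4+50a^3-390a^2+2030a-3525 = (-5)(a^4+2a^3+18a^2+230a-987) + (60a^3-300a^2+3180a-8460)
  a^4+2a^3+18a^2+230a-987 = ((1/60)a+7/60)(60a^3-300a^2+3180a-8460) + (0)
Last nonzero remainder: 60a^3-300a^2+3180a-8460. Dividing through by 60 gives the monic gcd a^3-5a^2+53a-141.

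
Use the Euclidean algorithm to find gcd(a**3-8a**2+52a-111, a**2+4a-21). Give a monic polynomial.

a-3

By polynomial division,
  a**3-8a**2+52a-111 = (a-12)(a**2+4a-21) + (121a-363)
  a**2+4a-21 = ((1/121)a+7/121)(121a-363) + (0)
Last nonzero remainder: 121a-363. Dividing through by 121 gives the monic gcd a-3.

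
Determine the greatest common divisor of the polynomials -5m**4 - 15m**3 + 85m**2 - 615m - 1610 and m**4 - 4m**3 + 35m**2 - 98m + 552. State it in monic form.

m**2 - 6m + 23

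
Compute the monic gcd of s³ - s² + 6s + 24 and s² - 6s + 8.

1

Repeated division with remainder:
  s³ - s² + 6s + 24 = (s + 5)(s² - 6s + 8) + (28s - 16)
  s² - 6s + 8 = ((1/28)s - 19/98)(28s - 16) + (240/49)
  28s - 16 = ((343/60)s - 49/15)(240/49) + (0)
The last nonzero remainder is the constant 240/49, so the polynomials are coprime and gcd = 1.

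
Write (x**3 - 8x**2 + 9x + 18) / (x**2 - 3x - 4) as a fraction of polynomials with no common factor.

(x**2 - 9x + 18)/(x - 4)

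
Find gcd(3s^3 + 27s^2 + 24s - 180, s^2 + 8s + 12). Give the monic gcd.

s + 6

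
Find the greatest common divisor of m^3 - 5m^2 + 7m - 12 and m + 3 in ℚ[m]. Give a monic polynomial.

1

Euclidean algorithm in ℚ[m]:
  m^3 - 5m^2 + 7m - 12 = (m^2 - 8m + 31)(m + 3) + (-105)
  m + 3 = (-(1/105)m - 1/35)(-105) + (0)
The last nonzero remainder is the constant -105, so the polynomials are coprime and gcd = 1.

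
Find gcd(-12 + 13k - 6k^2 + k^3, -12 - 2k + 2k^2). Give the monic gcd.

-3 + k

Apply the Euclidean algorithm:
  k^3 - 6k^2 + 13k - 12 = ((1/2)k - 5/2)(2k^2 - 2k - 12) + (14k - 42)
  2k^2 - 2k - 12 = ((1/7)k + 2/7)(14k - 42) + (0)
Last nonzero remainder: 14k - 42. Dividing through by 14 gives the monic gcd k - 3.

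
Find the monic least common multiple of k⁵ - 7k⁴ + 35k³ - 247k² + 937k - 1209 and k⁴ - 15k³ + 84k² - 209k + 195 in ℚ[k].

k⁶ - 12k⁵ + 70k⁴ - 422k³ + 2172k² - 5894k + 6045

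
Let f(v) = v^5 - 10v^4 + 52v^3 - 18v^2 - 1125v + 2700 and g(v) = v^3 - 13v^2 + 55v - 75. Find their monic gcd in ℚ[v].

Euclidean algorithm in ℚ[v]:
  v^5 - 10v^4 + 52v^3 - 18v^2 - 1125v + 2700 = (v^2 + 3v + 36)(v^3 - 13v^2 + 55v - 75) + (360v^2 - 2880v + 5400)
  v^3 - 13v^2 + 55v - 75 = ((1/360)v - 1/72)(360v^2 - 2880v + 5400) + (0)
Last nonzero remainder: 360v^2 - 2880v + 5400. Dividing through by 360 gives the monic gcd v^2 - 8v + 15.

v^2 - 8v + 15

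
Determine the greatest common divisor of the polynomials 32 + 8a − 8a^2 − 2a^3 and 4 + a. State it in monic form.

Repeated division with remainder:
  −2a^3 − 8a^2 + 8a + 32 = (−2a^2 + 8)(a + 4) + (0)
The last nonzero remainder a + 4 is already monic.

4 + a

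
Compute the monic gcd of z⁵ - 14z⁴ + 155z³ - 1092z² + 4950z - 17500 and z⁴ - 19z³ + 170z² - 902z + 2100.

Euclidean algorithm in ℚ[z]:
  z⁵ - 14z⁴ + 155z³ - 1092z² + 4950z - 17500 = (z + 5)(z⁴ - 19z³ + 170z² - 902z + 2100) + (80z³ - 1040z² + 7360z - 28000)
  z⁴ - 19z³ + 170z² - 902z + 2100 = ((1/80)z - 3/40)(80z³ - 1040z² + 7360z - 28000) + (0)
Last nonzero remainder: 80z³ - 1040z² + 7360z - 28000. Dividing through by 80 gives the monic gcd z³ - 13z² + 92z - 350.

z³ - 13z² + 92z - 350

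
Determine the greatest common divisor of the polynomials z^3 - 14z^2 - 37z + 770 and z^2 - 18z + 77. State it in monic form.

z - 11

By polynomial division,
  z^3 - 14z^2 - 37z + 770 = (z + 4)(z^2 - 18z + 77) + (-42z + 462)
  z^2 - 18z + 77 = (-(1/42)z + 1/6)(-42z + 462) + (0)
Last nonzero remainder: -42z + 462. Dividing through by -42 gives the monic gcd z - 11.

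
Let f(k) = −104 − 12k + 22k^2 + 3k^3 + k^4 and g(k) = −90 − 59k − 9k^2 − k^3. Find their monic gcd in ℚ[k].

Apply the Euclidean algorithm:
  k^4 + 3k^3 + 22k^2 − 12k − 104 = (−k + 6)(−k^3 − 9k^2 − 59k − 90) + (17k^2 + 252k + 436)
  −k^3 − 9k^2 − 59k − 90 = (−(1/17)k + 99/289)(17k^2 + 252k + 436) + (−(34587/289)k − 69174/289)
  17k^2 + 252k + 436 = (−(4913/34587)k − 63002/34587)(−(34587/289)k − 69174/289) + (0)
Last nonzero remainder: −(34587/289)k − 69174/289. Dividing through by −34587/289 gives the monic gcd k + 2.

2 + k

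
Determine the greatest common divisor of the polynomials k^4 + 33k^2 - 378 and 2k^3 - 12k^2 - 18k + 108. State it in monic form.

k^2 - 9

By polynomial division,
  k^4 + 33k^2 - 378 = ((1/2)k + 3)(2k^3 - 12k^2 - 18k + 108) + (78k^2 - 702)
  2k^3 - 12k^2 - 18k + 108 = ((1/39)k - 2/13)(78k^2 - 702) + (0)
Last nonzero remainder: 78k^2 - 702. Dividing through by 78 gives the monic gcd k^2 - 9.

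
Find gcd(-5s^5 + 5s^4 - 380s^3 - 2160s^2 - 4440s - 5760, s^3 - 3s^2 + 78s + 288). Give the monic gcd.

s^3 - 3s^2 + 78s + 288

By polynomial division,
  -5s^5 + 5s^4 - 380s^3 - 2160s^2 - 4440s - 5760 = (-5s^2 - 10s - 20)(s^3 - 3s^2 + 78s + 288) + (0)
The last nonzero remainder s^3 - 3s^2 + 78s + 288 is already monic.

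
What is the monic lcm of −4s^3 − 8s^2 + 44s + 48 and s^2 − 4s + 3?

s^4 + s^3 − 13s^2 − s + 12

Repeated division with remainder:
  −4s^3 − 8s^2 + 44s + 48 = (−4s − 24)(s^2 − 4s + 3) + (−40s + 120)
  s^2 − 4s + 3 = (−(1/40)s + 1/40)(−40s + 120) + (0)
Last nonzero remainder: −40s + 120. Dividing through by −40 gives the monic gcd s − 3.
Then lcm(f, g) = f·g / gcd(f, g); expanding and making the result monic gives the answer.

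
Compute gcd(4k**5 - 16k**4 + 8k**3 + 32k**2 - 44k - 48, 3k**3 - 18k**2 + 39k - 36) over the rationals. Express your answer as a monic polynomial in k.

Apply the Euclidean algorithm:
  4k**5 - 16k**4 + 8k**3 + 32k**2 - 44k - 48 = ((4/3)k**2 + (8/3)k + 4/3)(3k**3 - 18k**2 + 39k - 36) + (0)
Last nonzero remainder: 3k**3 - 18k**2 + 39k - 36. Dividing through by 3 gives the monic gcd k**3 - 6k**2 + 13k - 12.

k**3 - 6k**2 + 13k - 12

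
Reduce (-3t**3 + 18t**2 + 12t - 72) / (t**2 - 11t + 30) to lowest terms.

(-3t**2 + 12)/(t - 5)

Apply the Euclidean algorithm:
  -3t**3 + 18t**2 + 12t - 72 = (-3t - 15)(t**2 - 11t + 30) + (-63t + 378)
  t**2 - 11t + 30 = (-(1/63)t + 5/63)(-63t + 378) + (0)
Last nonzero remainder: -63t + 378. Dividing through by -63 gives the monic gcd t - 6.
Cancel t - 6 from numerator and denominator to get the reduced form.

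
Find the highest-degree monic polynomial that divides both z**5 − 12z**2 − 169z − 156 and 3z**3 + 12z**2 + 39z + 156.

z**2 + 13

By polynomial division,
  z**5 − 12z**2 − 169z − 156 = ((1/3)z**2 − (4/3)z + 1)(3z**3 + 12z**2 + 39z + 156) + (−24z**2 − 312)
  3z**3 + 12z**2 + 39z + 156 = (−(1/8)z − 1/2)(−24z**2 − 312) + (0)
Last nonzero remainder: −24z**2 − 312. Dividing through by −24 gives the monic gcd z**2 + 13.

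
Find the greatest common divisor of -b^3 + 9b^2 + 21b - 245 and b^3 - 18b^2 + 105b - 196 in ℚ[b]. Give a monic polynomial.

By polynomial division,
  -b^3 + 9b^2 + 21b - 245 = (-1)(b^3 - 18b^2 + 105b - 196) + (-9b^2 + 126b - 441)
  b^3 - 18b^2 + 105b - 196 = (-(1/9)b + 4/9)(-9b^2 + 126b - 441) + (0)
Last nonzero remainder: -9b^2 + 126b - 441. Dividing through by -9 gives the monic gcd b^2 - 14b + 49.

b^2 - 14b + 49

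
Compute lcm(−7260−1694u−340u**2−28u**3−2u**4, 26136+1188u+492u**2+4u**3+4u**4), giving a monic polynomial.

Repeated division with remainder:
  −2u**4−28u**3−340u**2−1694u−7260 = (−1/2)(4u**4+4u**3+492u**2+1188u+26136) + (−26u**3−94u**2−1100u+5808)
  4u**4+4u**3+492u**2+1188u+26136 = (−(2/13)u+68/169)(−26u**3−94u**2−1100u+5808) + ((60940/169)u**2+(426580/169)u+4022040/169)
  −26u**3−94u**2−1100u+5808 = (−(2197/30470)u+338/1385)((60940/169)u**2+(426580/169)u+4022040/169) + (0)
Last nonzero remainder: (60940/169)u**2+(426580/169)u+4022040/169. Dividing through by 60940/169 gives the monic gcd u**2+7u+66.
Then lcm(f, g) = f·g / gcd(f, g); expanding and making the result monic gives the answer.

359370+62073u+15378u**2+1213u**3+185u**4+8u**5+u**6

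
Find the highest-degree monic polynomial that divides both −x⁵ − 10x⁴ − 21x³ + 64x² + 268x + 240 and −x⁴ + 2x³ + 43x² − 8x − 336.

By polynomial division,
  −x⁵ − 10x⁴ − 21x³ + 64x² + 268x + 240 = (x + 12)(−x⁴ + 2x³ + 43x² − 8x − 336) + (−88x³ − 444x² + 700x + 4272)
  −x⁴ + 2x³ + 43x² − 8x − 336 = ((1/88)x − 155/1936)(−88x³ − 444x² + 700x + 4272) + (−(243/484)x² − (243/484)x + 729/121)
  −88x³ − 444x² + 700x + 4272 = ((42592/243)x + 172304/243)(−(243/484)x² − (243/484)x + 729/121) + (0)
Last nonzero remainder: −(243/484)x² − (243/484)x + 729/121. Dividing through by −243/484 gives the monic gcd x² + x − 12.

x² + x − 12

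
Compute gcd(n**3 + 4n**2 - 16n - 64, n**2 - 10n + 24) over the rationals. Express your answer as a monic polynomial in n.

Apply the Euclidean algorithm:
  n**3 + 4n**2 - 16n - 64 = (n + 14)(n**2 - 10n + 24) + (100n - 400)
  n**2 - 10n + 24 = ((1/100)n - 3/50)(100n - 400) + (0)
Last nonzero remainder: 100n - 400. Dividing through by 100 gives the monic gcd n - 4.

n - 4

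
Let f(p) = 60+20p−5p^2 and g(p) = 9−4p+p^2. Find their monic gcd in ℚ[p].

1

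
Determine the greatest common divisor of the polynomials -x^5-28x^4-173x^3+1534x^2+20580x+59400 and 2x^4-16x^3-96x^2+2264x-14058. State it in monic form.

x^2+2x-99

Euclidean algorithm in ℚ[x]:
  -x^5-28x^4-173x^3+1534x^2+20580x+59400 = (-(1/2)x-18)(2x^4-16x^3-96x^2+2264x-14058) + (-509x^3+938x^2+54303x-193644)
  2x^4-16x^3-96x^2+2264x-14058 = (-(2/509)x+6268/259081)(-509x^3+938x^2+54303x-193644) + ((24529294/259081)x^2+(49058588/259081)x-2428400106/259081)
  -509x^3+938x^2+54303x-193644 = (-(131872229/24529294)x+253381218/12264647)((24529294/259081)x^2+(49058588/259081)x-2428400106/259081) + (0)
Last nonzero remainder: (24529294/259081)x^2+(49058588/259081)x-2428400106/259081. Dividing through by 24529294/259081 gives the monic gcd x^2+2x-99.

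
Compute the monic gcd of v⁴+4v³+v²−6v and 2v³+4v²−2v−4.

v²+v−2

By polynomial division,
  v⁴+4v³+v²−6v = ((1/2)v+1)(2v³+4v²−2v−4) + (−2v²−2v+4)
  2v³+4v²−2v−4 = (−v−1)(−2v²−2v+4) + (0)
Last nonzero remainder: −2v²−2v+4. Dividing through by −2 gives the monic gcd v²+v−2.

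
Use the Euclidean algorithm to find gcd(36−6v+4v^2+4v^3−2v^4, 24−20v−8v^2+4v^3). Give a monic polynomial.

−6−v+v^2

Euclidean algorithm in ℚ[v]:
  −2v^4+4v^3+4v^2−6v+36 = (−(1/2)v)(4v^3−8v^2−20v+24) + (−6v^2+6v+36)
  4v^3−8v^2−20v+24 = (−(2/3)v+2/3)(−6v^2+6v+36) + (0)
Last nonzero remainder: −6v^2+6v+36. Dividing through by −6 gives the monic gcd v^2−v−6.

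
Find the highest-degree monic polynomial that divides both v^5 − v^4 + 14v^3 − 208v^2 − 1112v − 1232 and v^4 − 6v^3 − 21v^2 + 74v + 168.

v^2 − 5v − 14

Euclidean algorithm in ℚ[v]:
  v^5 − v^4 + 14v^3 − 208v^2 − 1112v − 1232 = (v + 5)(v^4 − 6v^3 − 21v^2 + 74v + 168) + (65v^3 − 177v^2 − 1650v − 2072)
  v^4 − 6v^3 − 21v^2 + 74v + 168 = ((1/65)v − 213/4225)(65v^3 − 177v^2 − 1650v − 2072) + (−(19176/4225)v^2 + (19176/845)v + 268464/4225)
  65v^3 − 177v^2 − 1650v − 2072 = (−(274625/19176)v − 156325/4794)(−(19176/4225)v^2 + (19176/845)v + 268464/4225) + (0)
Last nonzero remainder: −(19176/4225)v^2 + (19176/845)v + 268464/4225. Dividing through by −19176/4225 gives the monic gcd v^2 − 5v − 14.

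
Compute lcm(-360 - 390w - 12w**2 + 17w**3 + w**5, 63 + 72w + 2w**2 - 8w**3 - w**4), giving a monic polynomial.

7560 + 6750w - 1668w**2 - 795w**3 + 56w**4 - 4w**5 + 4w**6 + w**7

Apply the Euclidean algorithm:
  w**5 + 17w**3 - 12w**2 - 390w - 360 = (-w + 8)(-w**4 - 8w**3 + 2w**2 + 72w + 63) + (83w**3 + 44w**2 - 903w - 864)
  -w**4 - 8w**3 + 2w**2 + 72w + 63 = (-(1/83)w - 620/6889)(83w**3 + 44w**2 - 903w - 864) + (-(33891/6889)w**2 - (135564/6889)w - 101673/6889)
  83w**3 + 44w**2 - 903w - 864 = (-(571787/33891)w + 661344/11297)(-(33891/6889)w**2 - (135564/6889)w - 101673/6889) + (0)
Last nonzero remainder: -(33891/6889)w**2 - (135564/6889)w - 101673/6889. Dividing through by -33891/6889 gives the monic gcd w**2 + 4w + 3.
Then lcm(f, g) = f·g / gcd(f, g); expanding and making the result monic gives the answer.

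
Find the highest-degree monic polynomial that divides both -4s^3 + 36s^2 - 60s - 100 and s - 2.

Repeated division with remainder:
  -4s^3 + 36s^2 - 60s - 100 = (-4s^2 + 28s - 4)(s - 2) + (-108)
  s - 2 = (-(1/108)s + 1/54)(-108) + (0)
The last nonzero remainder is the constant -108, so the polynomials are coprime and gcd = 1.

1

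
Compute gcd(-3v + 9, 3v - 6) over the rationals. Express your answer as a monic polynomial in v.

1

Euclidean algorithm in ℚ[v]:
  -3v + 9 = (-1)(3v - 6) + (3)
  3v - 6 = (v - 2)(3) + (0)
The last nonzero remainder is the constant 3, so the polynomials are coprime and gcd = 1.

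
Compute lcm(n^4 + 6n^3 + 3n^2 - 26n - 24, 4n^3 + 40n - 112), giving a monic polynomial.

Euclidean algorithm in ℚ[n]:
  n^4 + 6n^3 + 3n^2 - 26n - 24 = ((1/4)n + 3/2)(4n^3 + 40n - 112) + (-7n^2 - 58n + 144)
  4n^3 + 40n - 112 = (-(4/7)n + 232/49)(-7n^2 - 58n + 144) + ((19448/49)n - 38896/49)
  -7n^2 - 58n + 144 = (-(343/19448)n - 441/2431)((19448/49)n - 38896/49) + (0)
Last nonzero remainder: (19448/49)n - 38896/49. Dividing through by 19448/49 gives the monic gcd n - 2.
Then lcm(f, g) = f·g / gcd(f, g); expanding and making the result monic gives the answer.

n^6 + 8n^5 + 29n^4 + 64n^3 - 34n^2 - 412n - 336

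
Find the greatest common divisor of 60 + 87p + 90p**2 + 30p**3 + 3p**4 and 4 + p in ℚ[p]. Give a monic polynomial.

Apply the Euclidean algorithm:
  3p**4 + 30p**3 + 90p**2 + 87p + 60 = (3p**3 + 18p**2 + 18p + 15)(p + 4) + (0)
The last nonzero remainder p + 4 is already monic.

4 + p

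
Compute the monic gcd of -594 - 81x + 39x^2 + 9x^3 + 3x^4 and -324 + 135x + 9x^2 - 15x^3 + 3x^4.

-9 + x^2

By polynomial division,
  3x^4 + 9x^3 + 39x^2 - 81x - 594 = (3x^4 - 15x^3 + 9x^2 + 135x - 324) + (24x^3 + 30x^2 - 216x - 270)
  3x^4 - 15x^3 + 9x^2 + 135x - 324 = ((1/8)x - 25/32)(24x^3 + 30x^2 - 216x - 270) + ((951/16)x^2 - 8559/16)
  24x^3 + 30x^2 - 216x - 270 = ((128/317)x + 160/317)((951/16)x^2 - 8559/16) + (0)
Last nonzero remainder: (951/16)x^2 - 8559/16. Dividing through by 951/16 gives the monic gcd x^2 - 9.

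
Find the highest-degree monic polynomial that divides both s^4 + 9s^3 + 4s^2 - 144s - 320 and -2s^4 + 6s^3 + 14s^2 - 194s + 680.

s^2 + s - 20

Euclidean algorithm in ℚ[s]:
  s^4 + 9s^3 + 4s^2 - 144s - 320 = (-1/2)(-2s^4 + 6s^3 + 14s^2 - 194s + 680) + (12s^3 + 11s^2 - 241s + 20)
  -2s^4 + 6s^3 + 14s^2 - 194s + 680 = (-(1/6)s + 47/72)(12s^3 + 11s^2 - 241s + 20) + (-(2401/72)s^2 - (2401/72)s + 12005/18)
  12s^3 + 11s^2 - 241s + 20 = (-(864/2401)s + 72/2401)(-(2401/72)s^2 - (2401/72)s + 12005/18) + (0)
Last nonzero remainder: -(2401/72)s^2 - (2401/72)s + 12005/18. Dividing through by -2401/72 gives the monic gcd s^2 + s - 20.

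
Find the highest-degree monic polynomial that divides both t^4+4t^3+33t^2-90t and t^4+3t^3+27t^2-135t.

Euclidean algorithm in ℚ[t]:
  t^4+4t^3+33t^2-90t = (t^4+3t^3+27t^2-135t) + (t^3+6t^2+45t)
  t^4+3t^3+27t^2-135t = (t-3)(t^3+6t^2+45t) + (0)
The last nonzero remainder t^3+6t^2+45t is already monic.

t^3+6t^2+45t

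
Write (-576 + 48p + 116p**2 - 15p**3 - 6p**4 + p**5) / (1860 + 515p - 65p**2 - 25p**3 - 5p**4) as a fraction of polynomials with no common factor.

(-48 + 8p + 5p**2 - p**3)/(155 + 30p + 5p**2)

Euclidean algorithm in ℚ[p]:
  p**5 - 6p**4 - 15p**3 + 116p**2 + 48p - 576 = (-(1/5)p + 11/5)(-5p**4 - 25p**3 - 65p**2 + 515p + 1860) + (27p**3 + 362p**2 - 713p - 4668)
  -5p**4 - 25p**3 - 65p**2 + 515p + 1860 = (-(5/27)p + 1135/729)(27p**3 + 362p**2 - 713p - 4668) + (-(554510/729)p**2 + (554510/729)p + 2218040/243)
  27p**3 + 362p**2 - 713p - 4668 = (-(19683/554510)p - 283581/554510)(-(554510/729)p**2 + (554510/729)p + 2218040/243) + (0)
Last nonzero remainder: -(554510/729)p**2 + (554510/729)p + 2218040/243. Dividing through by -554510/729 gives the monic gcd p**2 - p - 12.
Cancel p**2 - p - 12 from numerator and denominator to get the reduced form.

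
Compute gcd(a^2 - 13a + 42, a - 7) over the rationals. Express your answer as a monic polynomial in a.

Euclidean algorithm in ℚ[a]:
  a^2 - 13a + 42 = (a - 6)(a - 7) + (0)
The last nonzero remainder a - 7 is already monic.

a - 7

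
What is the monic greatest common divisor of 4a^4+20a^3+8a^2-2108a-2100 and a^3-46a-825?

Apply the Euclidean algorithm:
  4a^4+20a^3+8a^2-2108a-2100 = (4a+20)(a^3-46a-825) + (192a^2+2112a+14400)
  a^3-46a-825 = ((1/192)a-11/192)(192a^2+2112a+14400) + (0)
Last nonzero remainder: 192a^2+2112a+14400. Dividing through by 192 gives the monic gcd a^2+11a+75.

a^2+11a+75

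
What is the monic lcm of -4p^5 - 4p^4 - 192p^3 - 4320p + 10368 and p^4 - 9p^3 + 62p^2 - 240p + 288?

Apply the Euclidean algorithm:
  -4p^5 - 4p^4 - 192p^3 - 4320p + 10368 = (-4p - 40)(p^4 - 9p^3 + 62p^2 - 240p + 288) + (-304p^3 + 1520p^2 - 12768p + 21888)
  p^4 - 9p^3 + 62p^2 - 240p + 288 = (-(1/304)p + 1/76)(-304p^3 + 1520p^2 - 12768p + 21888) + (0)
Last nonzero remainder: -304p^3 + 1520p^2 - 12768p + 21888. Dividing through by -304 gives the monic gcd p^3 - 5p^2 + 42p - 72.
Then lcm(f, g) = f·g / gcd(f, g); expanding and making the result monic gives the answer.

p^6 - 3p^5 + 44p^4 - 192p^3 + 1080p^2 - 6912p + 10368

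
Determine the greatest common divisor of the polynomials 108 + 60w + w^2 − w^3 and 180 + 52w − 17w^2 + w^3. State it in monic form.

−18 − 7w + w^2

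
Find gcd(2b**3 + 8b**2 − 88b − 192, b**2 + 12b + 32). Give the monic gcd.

b + 8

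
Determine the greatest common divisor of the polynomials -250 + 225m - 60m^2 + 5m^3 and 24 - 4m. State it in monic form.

Apply the Euclidean algorithm:
  5m^3 - 60m^2 + 225m - 250 = (-(5/4)m^2 + (15/2)m - 45/4)(-4m + 24) + (20)
  -4m + 24 = (-(1/5)m + 6/5)(20) + (0)
The last nonzero remainder is the constant 20, so the polynomials are coprime and gcd = 1.

1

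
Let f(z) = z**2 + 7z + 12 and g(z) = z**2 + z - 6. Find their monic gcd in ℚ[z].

z + 3

Repeated division with remainder:
  z**2 + 7z + 12 = (z**2 + z - 6) + (6z + 18)
  z**2 + z - 6 = ((1/6)z - 1/3)(6z + 18) + (0)
Last nonzero remainder: 6z + 18. Dividing through by 6 gives the monic gcd z + 3.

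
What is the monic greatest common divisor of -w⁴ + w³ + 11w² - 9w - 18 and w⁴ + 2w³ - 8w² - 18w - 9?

w³ + w² - 9w - 9

Repeated division with remainder:
  -w⁴ + w³ + 11w² - 9w - 18 = (-1)(w⁴ + 2w³ - 8w² - 18w - 9) + (3w³ + 3w² - 27w - 27)
  w⁴ + 2w³ - 8w² - 18w - 9 = ((1/3)w + 1/3)(3w³ + 3w² - 27w - 27) + (0)
Last nonzero remainder: 3w³ + 3w² - 27w - 27. Dividing through by 3 gives the monic gcd w³ + w² - 9w - 9.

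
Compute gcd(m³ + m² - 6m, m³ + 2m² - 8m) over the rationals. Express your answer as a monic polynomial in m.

By polynomial division,
  m³ + m² - 6m = (m³ + 2m² - 8m) + (-m² + 2m)
  m³ + 2m² - 8m = (-m - 4)(-m² + 2m) + (0)
Last nonzero remainder: -m² + 2m. Dividing through by -1 gives the monic gcd m² - 2m.

m² - 2m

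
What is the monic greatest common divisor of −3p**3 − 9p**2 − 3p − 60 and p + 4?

By polynomial division,
  −3p**3 − 9p**2 − 3p − 60 = (−3p**2 + 3p − 15)(p + 4) + (0)
The last nonzero remainder p + 4 is already monic.

p + 4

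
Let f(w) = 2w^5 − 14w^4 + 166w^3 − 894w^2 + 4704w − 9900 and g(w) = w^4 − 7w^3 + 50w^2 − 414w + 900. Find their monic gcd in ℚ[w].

w^3 − w^2 + 44w − 150

By polynomial division,
  2w^5 − 14w^4 + 166w^3 − 894w^2 + 4704w − 9900 = (2w)(w^4 − 7w^3 + 50w^2 − 414w + 900) + (66w^3 − 66w^2 + 2904w − 9900)
  w^4 − 7w^3 + 50w^2 − 414w + 900 = ((1/66)w − 1/11)(66w^3 − 66w^2 + 2904w − 9900) + (0)
Last nonzero remainder: 66w^3 − 66w^2 + 2904w − 9900. Dividing through by 66 gives the monic gcd w^3 − w^2 + 44w − 150.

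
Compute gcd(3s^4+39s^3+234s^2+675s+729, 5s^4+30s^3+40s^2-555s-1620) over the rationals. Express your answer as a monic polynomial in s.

Repeated division with remainder:
  3s^4+39s^3+234s^2+675s+729 = (3/5)(5s^4+30s^3+40s^2-555s-1620) + (21s^3+210s^2+1008s+1701)
  5s^4+30s^3+40s^2-555s-1620 = ((5/21)s-20/21)(21s^3+210s^2+1008s+1701) + (0)
Last nonzero remainder: 21s^3+210s^2+1008s+1701. Dividing through by 21 gives the monic gcd s^3+10s^2+48s+81.

s^3+10s^2+48s+81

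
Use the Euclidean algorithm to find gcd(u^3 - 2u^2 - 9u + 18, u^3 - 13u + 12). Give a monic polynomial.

u - 3

Repeated division with remainder:
  u^3 - 2u^2 - 9u + 18 = (u^3 - 13u + 12) + (-2u^2 + 4u + 6)
  u^3 - 13u + 12 = (-(1/2)u - 1)(-2u^2 + 4u + 6) + (-6u + 18)
  -2u^2 + 4u + 6 = ((1/3)u + 1/3)(-6u + 18) + (0)
Last nonzero remainder: -6u + 18. Dividing through by -6 gives the monic gcd u - 3.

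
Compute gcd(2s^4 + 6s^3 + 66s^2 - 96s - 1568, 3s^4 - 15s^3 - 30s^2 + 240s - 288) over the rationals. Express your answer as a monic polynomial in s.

Euclidean algorithm in ℚ[s]:
  2s^4 + 6s^3 + 66s^2 - 96s - 1568 = (2/3)(3s^4 - 15s^3 - 30s^2 + 240s - 288) + (16s^3 + 86s^2 - 256s - 1376)
  3s^4 - 15s^3 - 30s^2 + 240s - 288 = ((3/16)s - 249/128)(16s^3 + 86s^2 - 256s - 1376) + ((11859/64)s^2 - 11859/4)
  16s^3 + 86s^2 - 256s - 1376 = ((1024/11859)s + 5504/11859)((11859/64)s^2 - 11859/4) + (0)
Last nonzero remainder: (11859/64)s^2 - 11859/4. Dividing through by 11859/64 gives the monic gcd s^2 - 16.

s^2 - 16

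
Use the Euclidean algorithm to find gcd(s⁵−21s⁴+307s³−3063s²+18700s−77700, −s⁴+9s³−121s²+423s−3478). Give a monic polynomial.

Euclidean algorithm in ℚ[s]:
  s⁵−21s⁴+307s³−3063s²+18700s−77700 = (−s+12)(−s⁴+9s³−121s²+423s−3478) + (78s³−1188s²+10146s−35964)
  −s⁴+9s³−121s²+423s−3478 = (−(1/78)s−27/338)(78s³−1188s²+10146s−35964) + (−(14504/169)s²+(130536/169)s−1073296/169)
  78s³−1188s²+10146s−35964 = (−(6591/7252)s+41067/7252)(−(14504/169)s²+(130536/169)s−1073296/169) + (0)
Last nonzero remainder: −(14504/169)s²+(130536/169)s−1073296/169. Dividing through by −14504/169 gives the monic gcd s²−9s+74.

s²−9s+74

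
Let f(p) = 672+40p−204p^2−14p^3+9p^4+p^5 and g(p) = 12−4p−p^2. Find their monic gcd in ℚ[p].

−12+4p+p^2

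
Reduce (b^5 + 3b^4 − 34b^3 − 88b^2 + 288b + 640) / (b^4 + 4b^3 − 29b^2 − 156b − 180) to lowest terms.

Repeated division with remainder:
  b^5 + 3b^4 − 34b^3 − 88b^2 + 288b + 640 = (b − 1)(b^4 + 4b^3 − 29b^2 − 156b − 180) + (−b^3 + 39b^2 + 312b + 460)
  b^4 + 4b^3 − 29b^2 − 156b − 180 = (−b − 43)(−b^3 + 39b^2 + 312b + 460) + (1960b^2 + 13720b + 19600)
  −b^3 + 39b^2 + 312b + 460 = (−(1/1960)b + 23/980)(1960b^2 + 13720b + 19600) + (0)
Last nonzero remainder: 1960b^2 + 13720b + 19600. Dividing through by 1960 gives the monic gcd b^2 + 7b + 10.
Cancel b^2 + 7b + 10 from numerator and denominator to get the reduced form.

(b^3 − 4b^2 − 16b + 64)/(b^2 − 3b − 18)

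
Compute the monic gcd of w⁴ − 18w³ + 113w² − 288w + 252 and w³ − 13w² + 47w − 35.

By polynomial division,
  w⁴ − 18w³ + 113w² − 288w + 252 = (w − 5)(w³ − 13w² + 47w − 35) + (w² − 18w + 77)
  w³ − 13w² + 47w − 35 = (w + 5)(w² − 18w + 77) + (60w − 420)
  w² − 18w + 77 = ((1/60)w − 11/60)(60w − 420) + (0)
Last nonzero remainder: 60w − 420. Dividing through by 60 gives the monic gcd w − 7.

w − 7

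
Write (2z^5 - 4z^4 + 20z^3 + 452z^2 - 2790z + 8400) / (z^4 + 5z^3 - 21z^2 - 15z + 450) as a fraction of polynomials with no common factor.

Apply the Euclidean algorithm:
  2z^5 - 4z^4 + 20z^3 + 452z^2 - 2790z + 8400 = (2z - 14)(z^4 + 5z^3 - 21z^2 - 15z + 450) + (132z^3 + 188z^2 - 3900z + 14700)
  z^4 + 5z^3 - 21z^2 - 15z + 450 = ((1/132)z + 59/2178)(132z^3 + 188z^2 - 3900z + 14700) + ((3760/1089)z^2 - (7520/363)z + 18800/363)
  132z^3 + 188z^2 - 3900z + 14700 = ((35937/940)z + 53361/188)((3760/1089)z^2 - (7520/363)z + 18800/363) + (0)
Last nonzero remainder: (3760/1089)z^2 - (7520/363)z + 18800/363. Dividing through by 3760/1089 gives the monic gcd z^2 - 6z + 15.
Cancel z^2 - 6z + 15 from numerator and denominator to get the reduced form.

(2z^3 + 8z^2 + 38z + 560)/(z^2 + 11z + 30)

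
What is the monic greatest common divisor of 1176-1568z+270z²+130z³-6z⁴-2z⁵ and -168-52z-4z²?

42+13z+z²

Euclidean algorithm in ℚ[z]:
  -2z⁵-6z⁴+130z³+270z²-1568z+1176 = ((1/2)z³-5z²+(23/2)z-7)(-4z²-52z-168) + (0)
Last nonzero remainder: -4z²-52z-168. Dividing through by -4 gives the monic gcd z²+13z+42.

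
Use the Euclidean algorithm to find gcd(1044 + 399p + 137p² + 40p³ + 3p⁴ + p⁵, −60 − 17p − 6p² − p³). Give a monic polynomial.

Repeated division with remainder:
  p⁵ + 3p⁴ + 40p³ + 137p² + 399p + 1044 = (−p² + 3p − 41)(−p³ − 6p² − 17p − 60) + (−118p² − 118p − 1416)
  −p³ − 6p² − 17p − 60 = ((1/118)p + 5/118)(−118p² − 118p − 1416) + (0)
Last nonzero remainder: −118p² − 118p − 1416. Dividing through by −118 gives the monic gcd p² + p + 12.

12 + p + p²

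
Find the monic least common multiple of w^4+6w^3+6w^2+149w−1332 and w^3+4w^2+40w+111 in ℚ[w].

w^5+9w^4+24w^3+167w^2−885w−3996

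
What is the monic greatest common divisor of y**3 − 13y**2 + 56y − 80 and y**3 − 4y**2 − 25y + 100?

y**2 − 9y + 20

By polynomial division,
  y**3 − 13y**2 + 56y − 80 = (y**3 − 4y**2 − 25y + 100) + (−9y**2 + 81y − 180)
  y**3 − 4y**2 − 25y + 100 = (−(1/9)y − 5/9)(−9y**2 + 81y − 180) + (0)
Last nonzero remainder: −9y**2 + 81y − 180. Dividing through by −9 gives the monic gcd y**2 − 9y + 20.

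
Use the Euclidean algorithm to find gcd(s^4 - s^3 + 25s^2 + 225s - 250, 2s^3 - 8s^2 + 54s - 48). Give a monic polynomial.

s - 1

Repeated division with remainder:
  s^4 - s^3 + 25s^2 + 225s - 250 = ((1/2)s + 3/2)(2s^3 - 8s^2 + 54s - 48) + (10s^2 + 168s - 178)
  2s^3 - 8s^2 + 54s - 48 = ((1/5)s - 104/25)(10s^2 + 168s - 178) + ((19712/25)s - 19712/25)
  10s^2 + 168s - 178 = ((125/9856)s + 2225/9856)((19712/25)s - 19712/25) + (0)
Last nonzero remainder: (19712/25)s - 19712/25. Dividing through by 19712/25 gives the monic gcd s - 1.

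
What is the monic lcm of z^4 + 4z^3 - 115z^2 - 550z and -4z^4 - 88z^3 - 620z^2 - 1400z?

z^5 + 11z^4 - 87z^3 - 1355z^2 - 3850z

Apply the Euclidean algorithm:
  z^4 + 4z^3 - 115z^2 - 550z = (-1/4)(-4z^4 - 88z^3 - 620z^2 - 1400z) + (-18z^3 - 270z^2 - 900z)
  -4z^4 - 88z^3 - 620z^2 - 1400z = ((2/9)z + 14/9)(-18z^3 - 270z^2 - 900z) + (0)
Last nonzero remainder: -18z^3 - 270z^2 - 900z. Dividing through by -18 gives the monic gcd z^3 + 15z^2 + 50z.
Then lcm(f, g) = f·g / gcd(f, g); expanding and making the result monic gives the answer.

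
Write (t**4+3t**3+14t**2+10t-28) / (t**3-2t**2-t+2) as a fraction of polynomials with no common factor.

(t**3+4t**2+18t+28)/(t**2-t-2)

Apply the Euclidean algorithm:
  t**4+3t**3+14t**2+10t-28 = (t+5)(t**3-2t**2-t+2) + (25t**2+13t-38)
  t**3-2t**2-t+2 = ((1/25)t-63/625)(25t**2+13t-38) + ((1144/625)t-1144/625)
  25t**2+13t-38 = ((15625/1144)t+11875/572)((1144/625)t-1144/625) + (0)
Last nonzero remainder: (1144/625)t-1144/625. Dividing through by 1144/625 gives the monic gcd t-1.
Cancel t-1 from numerator and denominator to get the reduced form.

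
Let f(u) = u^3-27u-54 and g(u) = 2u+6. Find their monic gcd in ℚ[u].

u+3

Repeated division with remainder:
  u^3-27u-54 = ((1/2)u^2-(3/2)u-9)(2u+6) + (0)
Last nonzero remainder: 2u+6. Dividing through by 2 gives the monic gcd u+3.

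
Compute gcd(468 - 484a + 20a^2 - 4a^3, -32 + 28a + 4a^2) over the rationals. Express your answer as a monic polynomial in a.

-1 + a

Repeated division with remainder:
  -4a^3 + 20a^2 - 484a + 468 = (-a + 12)(4a^2 + 28a - 32) + (-852a + 852)
  4a^2 + 28a - 32 = (-(1/213)a - 8/213)(-852a + 852) + (0)
Last nonzero remainder: -852a + 852. Dividing through by -852 gives the monic gcd a - 1.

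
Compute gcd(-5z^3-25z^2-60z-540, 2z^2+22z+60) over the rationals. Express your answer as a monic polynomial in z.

Euclidean algorithm in ℚ[z]:
  -5z^3-25z^2-60z-540 = (-(5/2)z+15)(2z^2+22z+60) + (-240z-1440)
  2z^2+22z+60 = (-(1/120)z-1/24)(-240z-1440) + (0)
Last nonzero remainder: -240z-1440. Dividing through by -240 gives the monic gcd z+6.

z+6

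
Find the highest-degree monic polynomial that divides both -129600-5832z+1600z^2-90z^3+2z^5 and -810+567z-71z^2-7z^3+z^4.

-81+z^2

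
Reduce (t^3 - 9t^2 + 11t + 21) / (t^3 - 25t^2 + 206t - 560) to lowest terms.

By polynomial division,
  t^3 - 9t^2 + 11t + 21 = (t^3 - 25t^2 + 206t - 560) + (16t^2 - 195t + 581)
  t^3 - 25t^2 + 206t - 560 = ((1/16)t - 205/256)(16t^2 - 195t + 581) + ((3465/256)t - 24255/256)
  16t^2 - 195t + 581 = ((4096/3465)t - 21248/3465)((3465/256)t - 24255/256) + (0)
Last nonzero remainder: (3465/256)t - 24255/256. Dividing through by 3465/256 gives the monic gcd t - 7.
Cancel t - 7 from numerator and denominator to get the reduced form.

(t^2 - 2t - 3)/(t^2 - 18t + 80)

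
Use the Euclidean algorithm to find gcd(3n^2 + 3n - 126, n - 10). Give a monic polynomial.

Apply the Euclidean algorithm:
  3n^2 + 3n - 126 = (3n + 33)(n - 10) + (204)
  n - 10 = ((1/204)n - 5/102)(204) + (0)
The last nonzero remainder is the constant 204, so the polynomials are coprime and gcd = 1.

1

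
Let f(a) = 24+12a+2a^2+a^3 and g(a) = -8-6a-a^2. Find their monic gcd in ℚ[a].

Euclidean algorithm in ℚ[a]:
  a^3+2a^2+12a+24 = (-a+4)(-a^2-6a-8) + (28a+56)
  -a^2-6a-8 = (-(1/28)a-1/7)(28a+56) + (0)
Last nonzero remainder: 28a+56. Dividing through by 28 gives the monic gcd a+2.

2+a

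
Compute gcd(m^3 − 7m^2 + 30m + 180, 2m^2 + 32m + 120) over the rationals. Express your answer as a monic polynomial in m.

Repeated division with remainder:
  m^3 − 7m^2 + 30m + 180 = ((1/2)m − 23/2)(2m^2 + 32m + 120) + (338m + 1560)
  2m^2 + 32m + 120 = ((1/169)m + 148/2197)(338m + 1560) + (2520/169)
  338m + 1560 = ((28561/1260)m + 2197/21)(2520/169) + (0)
The last nonzero remainder is the constant 2520/169, so the polynomials are coprime and gcd = 1.

1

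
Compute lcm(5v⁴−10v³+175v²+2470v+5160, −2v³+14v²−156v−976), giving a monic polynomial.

Repeated division with remainder:
  5v⁴−10v³+175v²+2470v+5160 = (−(5/2)v−25/2)(−2v³+14v²−156v−976) + (−40v²−1920v−7040)
  −2v³+14v²−156v−976 = ((1/20)v−11/4)(−40v²−1920v−7040) + (−5084v−20336)
  −40v²−1920v−7040 = ((10/1271)v+440/1271)(−5084v−20336) + (0)
Last nonzero remainder: −5084v−20336. Dividing through by −5084 gives the monic gcd v+4.
Then lcm(f, g) = f·g / gcd(f, g); expanding and making the result monic gives the answer.

v⁶−13v⁵+179v⁴−135v³−132v²+48916v+125904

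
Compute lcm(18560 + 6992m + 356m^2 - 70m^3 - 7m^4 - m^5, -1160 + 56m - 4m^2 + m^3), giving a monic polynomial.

By polynomial division,
  -m^5 - 7m^4 - 70m^3 + 356m^2 + 6992m + 18560 = (-m^2 - 11m - 58)(m^3 - 4m^2 + 56m - 1160) + (-420m^2 - 2520m - 48720)
  m^3 - 4m^2 + 56m - 1160 = (-(1/420)m + 1/42)(-420m^2 - 2520m - 48720) + (0)
Last nonzero remainder: -420m^2 - 2520m - 48720. Dividing through by -420 gives the monic gcd m^2 + 6m + 116.
Then lcm(f, g) = f·g / gcd(f, g); expanding and making the result monic gives the answer.

185600 + 51360m - 3432m^2 - 1056m^3 - 3m^5 + m^6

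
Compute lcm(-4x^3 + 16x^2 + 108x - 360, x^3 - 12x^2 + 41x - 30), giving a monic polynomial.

x^5 - 10x^4 + 2x^3 + 232x^2 - 675x + 450

By polynomial division,
  -4x^3 + 16x^2 + 108x - 360 = (-4)(x^3 - 12x^2 + 41x - 30) + (-32x^2 + 272x - 480)
  x^3 - 12x^2 + 41x - 30 = (-(1/32)x + 7/64)(-32x^2 + 272x - 480) + (-(15/4)x + 45/2)
  -32x^2 + 272x - 480 = ((128/15)x - 64/3)(-(15/4)x + 45/2) + (0)
Last nonzero remainder: -(15/4)x + 45/2. Dividing through by -15/4 gives the monic gcd x - 6.
Then lcm(f, g) = f·g / gcd(f, g); expanding and making the result monic gives the answer.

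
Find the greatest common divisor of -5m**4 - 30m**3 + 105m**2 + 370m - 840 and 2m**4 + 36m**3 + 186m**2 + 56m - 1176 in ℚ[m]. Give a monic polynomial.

Euclidean algorithm in ℚ[m]:
  -5m**4 - 30m**3 + 105m**2 + 370m - 840 = (-5/2)(2m**4 + 36m**3 + 186m**2 + 56m - 1176) + (60m**3 + 570m**2 + 510m - 3780)
  2m**4 + 36m**3 + 186m**2 + 56m - 1176 = ((1/30)m + 17/60)(60m**3 + 570m**2 + 510m - 3780) + ((15/2)m**2 + (75/2)m - 105)
  60m**3 + 570m**2 + 510m - 3780 = (8m + 36)((15/2)m**2 + (75/2)m - 105) + (0)
Last nonzero remainder: (15/2)m**2 + (75/2)m - 105. Dividing through by 15/2 gives the monic gcd m**2 + 5m - 14.

m**2 + 5m - 14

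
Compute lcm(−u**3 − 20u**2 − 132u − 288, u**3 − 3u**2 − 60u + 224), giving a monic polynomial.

By polynomial division,
  −u**3 − 20u**2 − 132u − 288 = (−1)(u**3 − 3u**2 − 60u + 224) + (−23u**2 − 192u − 64)
  u**3 − 3u**2 − 60u + 224 = (−(1/23)u + 261/529)(−23u**2 − 192u − 64) + ((16900/529)u + 135200/529)
  −23u**2 − 192u − 64 = (−(12167/16900)u − 1058/4225)((16900/529)u + 135200/529) + (0)
Last nonzero remainder: (16900/529)u + 135200/529. Dividing through by 16900/529 gives the monic gcd u + 8.
Then lcm(f, g) = f·g / gcd(f, g); expanding and making the result monic gives the answer.

u**5 + 9u**4 − 60u**3 − 604u**2 + 528u + 8064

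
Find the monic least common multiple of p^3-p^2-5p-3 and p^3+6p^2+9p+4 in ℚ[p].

p^4+3p^3-9p^2-23p-12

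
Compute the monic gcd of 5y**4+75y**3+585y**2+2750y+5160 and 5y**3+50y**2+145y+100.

y+4

Apply the Euclidean algorithm:
  5y**4+75y**3+585y**2+2750y+5160 = (y+5)(5y**3+50y**2+145y+100) + (190y**2+1925y+4660)
  5y**3+50y**2+145y+100 = ((1/38)y-5/1444)(190y**2+1925y+4660) + ((41925/1444)y+41925/361)
  190y**2+1925y+4660 = ((54872/8385)y+336452/8385)((41925/1444)y+41925/361) + (0)
Last nonzero remainder: (41925/1444)y+41925/361. Dividing through by 41925/1444 gives the monic gcd y+4.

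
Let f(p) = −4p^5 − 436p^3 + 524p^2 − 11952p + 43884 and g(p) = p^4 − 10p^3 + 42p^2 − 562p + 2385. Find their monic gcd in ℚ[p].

p^2 + 4p + 53

Apply the Euclidean algorithm:
  −4p^5 − 436p^3 + 524p^2 − 11952p + 43884 = (−4p − 40)(p^4 − 10p^3 + 42p^2 − 562p + 2385) + (−668p^3 − 44p^2 − 24892p + 139284)
  p^4 − 10p^3 + 42p^2 − 562p + 2385 = (−(1/668)p + 1681/111556)(−668p^3 − 44p^2 − 24892p + 139284) + ((150588/27889)p^2 + (602352/27889)p + 7981164/27889)
  −668p^3 − 44p^2 − 24892p + 139284 = (−(4657463/37647)p + 2035897/4183)((150588/27889)p^2 + (602352/27889)p + 7981164/27889) + (0)
Last nonzero remainder: (150588/27889)p^2 + (602352/27889)p + 7981164/27889. Dividing through by 150588/27889 gives the monic gcd p^2 + 4p + 53.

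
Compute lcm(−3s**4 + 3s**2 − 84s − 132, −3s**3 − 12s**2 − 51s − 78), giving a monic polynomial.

s**6 + 2s**5 + 12s**4 + 26s**3 + 87s**2 + 452s + 572

Repeated division with remainder:
  −3s**4 + 3s**2 − 84s − 132 = (s − 4)(−3s**3 − 12s**2 − 51s − 78) + (6s**2 − 210s − 444)
  −3s**3 − 12s**2 − 51s − 78 = (−(1/2)s − 39/2)(6s**2 − 210s − 444) + (−4368s − 8736)
  6s**2 − 210s − 444 = (−(1/728)s + 37/728)(−4368s − 8736) + (0)
Last nonzero remainder: −4368s − 8736. Dividing through by −4368 gives the monic gcd s + 2.
Then lcm(f, g) = f·g / gcd(f, g); expanding and making the result monic gives the answer.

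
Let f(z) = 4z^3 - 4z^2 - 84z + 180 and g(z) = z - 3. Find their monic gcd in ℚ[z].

z - 3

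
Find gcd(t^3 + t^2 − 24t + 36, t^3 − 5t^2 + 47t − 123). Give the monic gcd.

t − 3

Euclidean algorithm in ℚ[t]:
  t^3 + t^2 − 24t + 36 = (t^3 − 5t^2 + 47t − 123) + (6t^2 − 71t + 159)
  t^3 − 5t^2 + 47t − 123 = ((1/6)t + 41/36)(6t^2 − 71t + 159) + ((3649/36)t − 3649/12)
  6t^2 − 71t + 159 = ((216/3649)t − 1908/3649)((3649/36)t − 3649/12) + (0)
Last nonzero remainder: (3649/36)t − 3649/12. Dividing through by 3649/36 gives the monic gcd t − 3.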